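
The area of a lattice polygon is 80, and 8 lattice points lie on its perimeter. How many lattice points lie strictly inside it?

Pick's theorem A = I + B/2 − 1 rearranges to I = A − B/2 + 1 = 80 − 8/2 + 1 = 77.

77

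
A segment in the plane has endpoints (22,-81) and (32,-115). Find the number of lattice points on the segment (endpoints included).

3

The number of lattice points on a segment between lattice points is gcd(|Δx|,|Δy|) + 1 = gcd(10,34) + 1 = 2 + 1 = 3.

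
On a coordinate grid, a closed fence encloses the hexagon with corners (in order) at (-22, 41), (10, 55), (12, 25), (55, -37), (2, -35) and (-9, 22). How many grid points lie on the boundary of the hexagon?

8

The number of boundary lattice points is Σ gcd(|Δx|,|Δy|) = gcd(32,14) + gcd(2,30) + gcd(43,62) + gcd(53,2) + gcd(11,57) + gcd(13,19) = 2+2+1+1+1+1 = 8.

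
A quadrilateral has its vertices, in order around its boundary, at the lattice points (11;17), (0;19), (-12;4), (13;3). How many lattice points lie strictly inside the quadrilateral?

266

Using the shoelace formula, 2A = |(11·19 − 0·17) + (0·4 − (-12)·19) + ((-12)·3 − 13·4) + (13·17 − 11·3)| = 537, so the area is 537/2.
Along each edge there are gcd(|Δx|,|Δy|)+1 lattice points, so counting each shared vertex once the boundary has gcd(11,2) + gcd(12,15) + gcd(25,1) + gcd(2,14) = 1+3+1+2 = 7.
By Pick's theorem A = I + B/2 − 1, so I = 537/2 − 7/2 + 1 = 266.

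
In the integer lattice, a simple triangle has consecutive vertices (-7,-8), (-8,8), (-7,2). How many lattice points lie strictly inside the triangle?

0

By the shoelace formula, twice the signed area is |((-7)·8 − (-8)·(-8)) + ((-8)·2 − (-7)·8) + ((-7)·(-8) − (-7)·2)| = 10, so the area is 5.
The number of boundary lattice points is Σ gcd(|Δx|,|Δy|) = gcd(1,16) + gcd(1,6) + gcd(0,10) = 1+1+10 = 12.
By Pick's theorem A = I + B/2 − 1, so I = 5 − 12/2 + 1 = 0.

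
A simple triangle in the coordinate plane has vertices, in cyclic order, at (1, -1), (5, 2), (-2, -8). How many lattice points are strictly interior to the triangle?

Using the shoelace formula, 2A = |(1·2 − 5·(-1)) + (5·(-8) − (-2)·2) + ((-2)·(-1) − 1·(-8))| = 19, so the area is 9.5.
The number of boundary lattice points is Σ gcd(|Δx|,|Δy|) = gcd(4,3) + gcd(7,10) + gcd(3,7) = 1+1+1 = 3.
Pick's theorem gives I = A − B/2 + 1 = 9.5 − 3/2 + 1 = 9.

9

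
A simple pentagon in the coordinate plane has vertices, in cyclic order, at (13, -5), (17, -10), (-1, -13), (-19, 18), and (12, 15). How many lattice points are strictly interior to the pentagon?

The shoelace formula gives twice the area as |(13·(-10) − 17·(-5)) + (17·(-13) − (-1)·(-10)) + ((-1)·18 − (-19)·(-13)) + ((-19)·15 − 12·18) + (12·(-5) − 13·15)| = 1297, so the area is 1297/2.
Summing gcd(|Δx|,|Δy|) over the edges gives the boundary count: gcd(4,5) + gcd(18,3) + gcd(18,31) + gcd(31,3) + gcd(1,20) = 1+3+1+1+1 = 7.
Pick's theorem gives I = A − B/2 + 1 = 1297/2 − 7/2 + 1 = 646.

646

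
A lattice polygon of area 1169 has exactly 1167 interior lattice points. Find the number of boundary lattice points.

Pick's theorem gives A = I + B/2 − 1, so B = 2(A − I + 1) = 2(1169 − 1167 + 1) = 6.

6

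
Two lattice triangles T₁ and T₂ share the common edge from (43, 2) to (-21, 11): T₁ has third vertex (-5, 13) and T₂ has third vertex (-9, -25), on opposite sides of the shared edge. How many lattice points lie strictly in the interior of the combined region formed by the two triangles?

1227

The union is the simple quadrilateral with vertices (43, 2), (-5, 13), (-21, 11), (-9, -25) in order.
Using the shoelace formula, 2A = |[43·13 − (-5)·2] + [(-5)·11 − (-21)·13] + [(-21)·(-25) − (-9)·11] + [(-9)·2 − 43·(-25)]| = 2468, so the area is 1234.
Summing gcd(|Δx|,|Δy|) over the edges gives the boundary count: gcd(48,11) + gcd(16,2) + gcd(12,36) + gcd(52,27) = 1+2+12+1 = 16.
By Pick's theorem I = A − B/2 + 1 = 1234 − 16/2 + 1 = 1227.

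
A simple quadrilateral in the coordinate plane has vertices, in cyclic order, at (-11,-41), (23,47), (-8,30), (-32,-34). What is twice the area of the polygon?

3662

Using the shoelace formula, 2A = |[(-11)·47 − 23·(-41)] + [23·30 − (-8)·47] + [(-8)·(-34) − (-32)·30] + [(-32)·(-41) − (-11)·(-34)]| = 3662, so the area is 1831.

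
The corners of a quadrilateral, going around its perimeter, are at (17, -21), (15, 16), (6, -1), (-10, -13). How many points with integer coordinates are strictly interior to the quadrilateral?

Using the shoelace formula, 2A = |(17·16 − 15·(-21)) + (15·(-1) − 6·16) + (6·(-13) − (-10)·(-1)) + ((-10)·(-21) − 17·(-13))| = 819, so the area is 819/2.
Summing gcd(|Δx|,|Δy|) over the edges gives the boundary count: gcd(2,37) + gcd(9,17) + gcd(16,12) + gcd(27,8) = 1+1+4+1 = 7.
Pick's theorem gives I = A − B/2 + 1 = 819/2 − 7/2 + 1 = 407.

407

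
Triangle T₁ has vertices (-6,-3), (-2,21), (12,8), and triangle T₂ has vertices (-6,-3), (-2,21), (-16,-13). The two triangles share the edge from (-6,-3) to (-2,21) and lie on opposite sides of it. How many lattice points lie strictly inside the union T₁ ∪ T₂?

The union is the simple quadrilateral with vertices (-6,-3), (12,8), (-2,21), (-16,-13) in order.
By the shoelace formula, twice the signed area is |((-6)·8 − 12·(-3)) + (12·21 − (-2)·8) + ((-2)·(-13) − (-16)·21) + ((-16)·(-3) − (-6)·(-13))| = 588, so the area is 294.
Summing gcd(|Δx|,|Δy|) over the edges gives the boundary count: gcd(18,11) + gcd(14,13) + gcd(14,34) + gcd(10,10) = 1+1+2+10 = 14.
By Pick's theorem I = A − B/2 + 1 = 294 − 14/2 + 1 = 288.

288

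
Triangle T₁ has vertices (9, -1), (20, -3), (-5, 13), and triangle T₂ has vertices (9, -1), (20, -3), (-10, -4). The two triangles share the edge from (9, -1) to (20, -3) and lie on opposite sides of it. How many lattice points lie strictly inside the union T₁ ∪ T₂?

91

The union is the simple quadrilateral with vertices (9, -1), (-5, 13), (20, -3), (-10, -4) in order.
The shoelace formula gives twice the area as |[9·13 − (-5)·(-1)] + [(-5)·(-3) − 20·13] + [20·(-4) − (-10)·(-3)] + [(-10)·(-1) − 9·(-4)]| = 197, so the area is 197/2.
Along each edge there are gcd(|Δx|,|Δy|)+1 lattice points, so counting each shared vertex once the boundary has gcd(14,14) + gcd(25,16) + gcd(30,1) + gcd(19,3) = 14+1+1+1 = 17.
By Pick's theorem I = A − B/2 + 1 = 197/2 − 17/2 + 1 = 91.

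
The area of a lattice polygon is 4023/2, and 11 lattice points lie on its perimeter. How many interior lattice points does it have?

From Pick's theorem, I = A − B/2 + 1 = 4023/2 − 11/2 + 1 = 2007.

2007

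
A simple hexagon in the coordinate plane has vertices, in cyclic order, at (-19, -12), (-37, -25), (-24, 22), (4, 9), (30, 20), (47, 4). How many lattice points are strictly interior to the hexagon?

By the shoelace formula, twice the signed area is |[(-19)·(-25) − (-37)·(-12)] + [(-37)·22 − (-24)·(-25)] + [(-24)·9 − 4·22] + [4·20 − 30·9] + [30·4 − 47·20] + [47·(-12) − (-19)·4]| = 3185, so the area is 3185/2.
Summing gcd(|Δx|,|Δy|) over the edges gives the boundary count: gcd(18,13) + gcd(13,47) + gcd(28,13) + gcd(26,11) + gcd(17,16) + gcd(66,16) = 1+1+1+1+1+2 = 7.
By Pick's theorem A = I + B/2 − 1, so I = 3185/2 − 7/2 + 1 = 1590.

1590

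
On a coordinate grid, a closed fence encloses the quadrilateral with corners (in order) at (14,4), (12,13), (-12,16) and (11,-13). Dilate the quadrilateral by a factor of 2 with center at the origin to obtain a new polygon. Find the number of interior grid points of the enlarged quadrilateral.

Using the shoelace formula, 2A = |(14·13 − 12·4) + (12·16 − (-12)·13) + ((-12)·(-13) − 11·16) + (11·4 − 14·(-13))| = 688, so the area is 344.
Along each edge there are gcd(|Δx|,|Δy|)+1 lattice points, so counting each shared vertex once the boundary has gcd(2,9) + gcd(24,3) + gcd(23,29) + gcd(3,17) = 1+3+1+1 = 6.
Scaling by 2 multiplies the area by 2² = 4 (so the new area is 1376) and multiplies the boundary lattice-point count by 2, giving 12.
By Pick's theorem, the interior count of the dilated polygon is 1376 − 12/2 + 1 = 1371.

1371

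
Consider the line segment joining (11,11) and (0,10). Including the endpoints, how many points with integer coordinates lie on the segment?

2

The number of lattice points on a segment between lattice points is gcd(|Δx|,|Δy|) + 1 = gcd(11,1) + 1 = 1 + 1 = 2.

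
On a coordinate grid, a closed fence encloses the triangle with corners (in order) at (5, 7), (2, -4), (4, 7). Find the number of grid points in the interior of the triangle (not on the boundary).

The shoelace formula gives twice the area as |(5·(-4) − 2·7) + (2·7 − 4·(-4)) + (4·7 − 5·7)| = 11, so the area is 5.5.
Summing gcd(|Δx|,|Δy|) over the edges gives the boundary count: gcd(3,11) + gcd(2,11) + gcd(1,0) = 1+1+1 = 3.
By Pick's theorem A = I + B/2 − 1, so I = 5.5 − 3/2 + 1 = 5.

5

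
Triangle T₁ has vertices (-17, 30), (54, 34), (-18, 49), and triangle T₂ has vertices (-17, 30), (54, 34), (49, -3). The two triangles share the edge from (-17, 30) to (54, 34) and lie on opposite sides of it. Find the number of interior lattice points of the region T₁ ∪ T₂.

1962

The union is the simple quadrilateral with vertices (-17, 30), (-18, 49), (54, 34), (49, -3) in order.
The shoelace formula gives twice the area as |((-17)·49 − (-18)·30) + ((-18)·34 − 54·49) + (54·(-3) − 49·34) + (49·30 − (-17)·(-3))| = 3960, so the area is 1980.
Along each edge there are gcd(|Δx|,|Δy|)+1 lattice points, so counting each shared vertex once the boundary has gcd(1,19) + gcd(72,15) + gcd(5,37) + gcd(66,33) = 1+3+1+33 = 38.
By Pick's theorem I = A − B/2 + 1 = 1980 − 38/2 + 1 = 1962.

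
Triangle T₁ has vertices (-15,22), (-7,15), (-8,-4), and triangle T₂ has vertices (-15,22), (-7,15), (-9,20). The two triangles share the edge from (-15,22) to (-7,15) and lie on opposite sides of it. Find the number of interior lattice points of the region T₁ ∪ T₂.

91

The union is the simple quadrilateral with vertices (-15,22), (-8,-4), (-7,15), (-9,20) in order.
Using the shoelace formula, 2A = |((-15)·(-4) − (-8)·22) + ((-8)·15 − (-7)·(-4)) + ((-7)·20 − (-9)·15) + ((-9)·22 − (-15)·20)| = 185, so the area is 92.5.
Summing gcd(|Δx|,|Δy|) over the edges gives the boundary count: gcd(7,26) + gcd(1,19) + gcd(2,5) + gcd(6,2) = 1+1+1+2 = 5.
By Pick's theorem I = A − B/2 + 1 = 92.5 − 5/2 + 1 = 91.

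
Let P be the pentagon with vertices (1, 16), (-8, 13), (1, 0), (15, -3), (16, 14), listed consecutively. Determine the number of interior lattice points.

By the shoelace formula, twice the signed area is |(1·13 − (-8)·16) + ((-8)·0 − 1·13) + (1·(-3) − 15·0) + (15·14 − 16·(-3)) + (16·16 − 1·14)| = 625, so the area is 312.5.
Summing gcd(|Δx|,|Δy|) over the edges gives the boundary count: gcd(9,3) + gcd(9,13) + gcd(14,3) + gcd(1,17) + gcd(15,2) = 3+1+1+1+1 = 7.
By Pick's theorem A = I + B/2 − 1, so I = 312.5 − 7/2 + 1 = 310.

310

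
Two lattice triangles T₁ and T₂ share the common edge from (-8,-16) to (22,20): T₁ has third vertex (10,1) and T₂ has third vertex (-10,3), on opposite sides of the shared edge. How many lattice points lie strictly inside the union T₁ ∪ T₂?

389

The union is the simple quadrilateral with vertices (-8,-16), (10,1), (22,20), (-10,3) in order.
Using the shoelace formula, 2A = |[(-8)·1 − 10·(-16)] + [10·20 − 22·1] + [22·3 − (-10)·20] + [(-10)·(-16) − (-8)·3]| = 780, so the area is 390.
Along each edge there are gcd(|Δx|,|Δy|)+1 lattice points, so counting each shared vertex once the boundary has gcd(18,17) + gcd(12,19) + gcd(32,17) + gcd(2,19) = 1+1+1+1 = 4.
By Pick's theorem I = A − B/2 + 1 = 390 − 4/2 + 1 = 389.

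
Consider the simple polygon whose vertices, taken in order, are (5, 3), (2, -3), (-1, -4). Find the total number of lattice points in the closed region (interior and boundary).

The shoelace formula gives twice the area as |(5·(-3) − 2·3) + (2·(-4) − (-1)·(-3)) + ((-1)·3 − 5·(-4))| = 15, so the area is 7.5.
Along each edge there are gcd(|Δx|,|Δy|)+1 lattice points, so counting each shared vertex once the boundary has gcd(3,6) + gcd(3,1) + gcd(6,7) = 3+1+1 = 5.
Pick's theorem gives I = A − B/2 + 1 = 7.5 − 5/2 + 1 = 6, so the closed region contains I + B = 6 + 5 = 11 lattice points.

11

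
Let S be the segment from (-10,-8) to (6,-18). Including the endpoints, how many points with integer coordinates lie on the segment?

3

The number of lattice points on a segment between lattice points is gcd(|Δx|,|Δy|) + 1 = gcd(16,10) + 1 = 2 + 1 = 3.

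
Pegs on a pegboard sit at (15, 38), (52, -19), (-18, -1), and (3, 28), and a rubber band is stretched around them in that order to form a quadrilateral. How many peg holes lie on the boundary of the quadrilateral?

6

Summing gcd(|Δx|,|Δy|) over the edges gives the boundary count: gcd(37,57) + gcd(70,18) + gcd(21,29) + gcd(12,10) = 1+2+1+2 = 6.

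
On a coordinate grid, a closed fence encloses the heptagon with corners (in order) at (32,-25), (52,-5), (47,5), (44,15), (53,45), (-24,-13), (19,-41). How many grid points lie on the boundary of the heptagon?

The number of boundary lattice points is Σ gcd(|Δx|,|Δy|) = gcd(20,20) + gcd(5,10) + gcd(3,10) + gcd(9,30) + gcd(77,58) + gcd(43,28) + gcd(13,16) = 20+5+1+3+1+1+1 = 32.

32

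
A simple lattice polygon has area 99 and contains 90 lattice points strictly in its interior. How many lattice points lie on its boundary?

20

Pick's theorem gives A = I + B/2 − 1, so B = 2(A − I + 1) = 2(99 − 90 + 1) = 20.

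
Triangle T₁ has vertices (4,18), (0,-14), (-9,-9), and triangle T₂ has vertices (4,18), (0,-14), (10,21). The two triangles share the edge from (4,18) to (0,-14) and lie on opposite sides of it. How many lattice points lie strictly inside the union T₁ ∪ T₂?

The union is the simple quadrilateral with vertices (4,18), (-9,-9), (0,-14), (10,21) in order.
By the shoelace formula, twice the signed area is |(4·(-9) − (-9)·18) + ((-9)·(-14) − 0·(-9)) + (0·21 − 10·(-14)) + (10·18 − 4·21)| = 488, so the area is 244.
Summing gcd(|Δx|,|Δy|) over the edges gives the boundary count: gcd(13,27) + gcd(9,5) + gcd(10,35) + gcd(6,3) = 1+1+5+3 = 10.
By Pick's theorem I = A − B/2 + 1 = 244 − 10/2 + 1 = 240.

240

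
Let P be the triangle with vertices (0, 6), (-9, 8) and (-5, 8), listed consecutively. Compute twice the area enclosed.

8

By the shoelace formula, twice the signed area is |[0·8 − (-9)·6] + [(-9)·8 − (-5)·8] + [(-5)·6 − 0·8]| = 8, so the area is 4.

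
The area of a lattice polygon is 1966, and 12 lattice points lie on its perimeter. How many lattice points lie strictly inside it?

From Pick's theorem, I = A − B/2 + 1 = 1966 − 12/2 + 1 = 1961.

1961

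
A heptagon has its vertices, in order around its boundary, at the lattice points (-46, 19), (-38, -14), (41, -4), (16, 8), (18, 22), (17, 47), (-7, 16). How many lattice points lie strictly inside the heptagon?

By the shoelace formula, twice the signed area is |[(-46)·(-14) − (-38)·19] + [(-38)·(-4) − 41·(-14)] + [41·8 − 16·(-4)] + [16·22 − 18·8] + [18·47 − 17·22] + [17·16 − (-7)·47] + [(-7)·19 − (-46)·16]| = 4368, so the area is 2184.
Summing gcd(|Δx|,|Δy|) over the edges gives the boundary count: gcd(8,33) + gcd(79,10) + gcd(25,12) + gcd(2,14) + gcd(1,25) + gcd(24,31) + gcd(39,3) = 1+1+1+2+1+1+3 = 10.
By Pick's theorem A = I + B/2 − 1, so I = 2184 − 10/2 + 1 = 2180.

2180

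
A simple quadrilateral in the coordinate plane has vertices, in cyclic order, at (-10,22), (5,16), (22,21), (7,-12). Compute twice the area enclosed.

894

By the shoelace formula, twice the signed area is |[(-10)·16 − 5·22] + [5·21 − 22·16] + [22·(-12) − 7·21] + [7·22 − (-10)·(-12)]| = 894, so the area is 447.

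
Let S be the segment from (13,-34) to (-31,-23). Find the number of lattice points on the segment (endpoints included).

The number of lattice points on a segment between lattice points is gcd(|Δx|,|Δy|) + 1 = gcd(44,11) + 1 = 11 + 1 = 12.

12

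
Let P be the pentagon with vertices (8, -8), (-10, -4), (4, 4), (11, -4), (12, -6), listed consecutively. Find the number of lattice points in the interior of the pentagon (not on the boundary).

Using the shoelace formula, 2A = |(8·(-4) − (-10)·(-8)) + ((-10)·4 − 4·(-4)) + (4·(-4) − 11·4) + (11·(-6) − 12·(-4)) + (12·(-8) − 8·(-6))| = 262, so the area is 131.
Summing gcd(|Δx|,|Δy|) over the edges gives the boundary count: gcd(18,4) + gcd(14,8) + gcd(7,8) + gcd(1,2) + gcd(4,2) = 2+2+1+1+2 = 8.
Pick's theorem gives I = A − B/2 + 1 = 131 − 8/2 + 1 = 128.

128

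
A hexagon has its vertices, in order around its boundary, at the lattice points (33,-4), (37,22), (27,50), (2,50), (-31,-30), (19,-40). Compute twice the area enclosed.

7924

The shoelace formula gives twice the area as |[33·22 − 37·(-4)] + [37·50 − 27·22] + [27·50 − 2·50] + [2·(-30) − (-31)·50] + [(-31)·(-40) − 19·(-30)] + [19·(-4) − 33·(-40)]| = 7924, so the area is 3962.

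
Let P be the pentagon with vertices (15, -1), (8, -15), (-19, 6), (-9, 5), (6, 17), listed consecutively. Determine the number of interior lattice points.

459

Using the shoelace formula, 2A = |(15·(-15) − 8·(-1)) + (8·6 − (-19)·(-15)) + ((-19)·5 − (-9)·6) + ((-9)·17 − 6·5) + (6·(-1) − 15·17)| = 939, so the area is 939/2.
Along each edge there are gcd(|Δx|,|Δy|)+1 lattice points, so counting each shared vertex once the boundary has gcd(7,14) + gcd(27,21) + gcd(10,1) + gcd(15,12) + gcd(9,18) = 7+3+1+3+9 = 23.
Pick's theorem gives I = A − B/2 + 1 = 939/2 − 23/2 + 1 = 459.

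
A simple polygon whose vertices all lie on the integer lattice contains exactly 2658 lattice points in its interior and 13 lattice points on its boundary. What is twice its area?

5327

Pick's theorem states A = I + B/2 − 1, so A = 2658 + 13/2 − 1 = 5327/2.
Hence 2A = 5327.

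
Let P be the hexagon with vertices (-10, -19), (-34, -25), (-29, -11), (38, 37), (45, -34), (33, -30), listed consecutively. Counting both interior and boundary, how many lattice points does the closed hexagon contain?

2765

Using the shoelace formula, 2A = |[(-10)·(-25) − (-34)·(-19)] + [(-34)·(-11) − (-29)·(-25)] + [(-29)·37 − 38·(-11)] + [38·(-34) − 45·37] + [45·(-30) − 33·(-34)] + [33·(-19) − (-10)·(-30)]| = 5514, so the area is 2757.
The number of boundary lattice points is Σ gcd(|Δx|,|Δy|) = gcd(24,6) + gcd(5,14) + gcd(67,48) + gcd(7,71) + gcd(12,4) + gcd(43,11) = 6+1+1+1+4+1 = 14.
Pick's theorem gives I = A − B/2 + 1 = 2757 − 14/2 + 1 = 2751, so the closed region contains I + B = 2751 + 14 = 2765 lattice points.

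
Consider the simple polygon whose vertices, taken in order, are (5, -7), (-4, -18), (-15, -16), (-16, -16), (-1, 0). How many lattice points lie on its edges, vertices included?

5

Summing gcd(|Δx|,|Δy|) over the edges gives the boundary count: gcd(9,11) + gcd(11,2) + gcd(1,0) + gcd(15,16) + gcd(6,7) = 1+1+1+1+1 = 5.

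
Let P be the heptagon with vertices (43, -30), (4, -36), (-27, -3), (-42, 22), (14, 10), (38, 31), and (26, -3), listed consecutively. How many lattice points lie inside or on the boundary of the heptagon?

2699

The shoelace formula gives twice the area as |(43·(-36) − 4·(-30)) + (4·(-3) − (-27)·(-36)) + ((-27)·22 − (-42)·(-3)) + ((-42)·10 − 14·22) + (14·31 − 38·10) + (38·(-3) − 26·31) + (26·(-30) − 43·(-3))| = 5377, so the area is 5377/2.
Along each edge there are gcd(|Δx|,|Δy|)+1 lattice points, so counting each shared vertex once the boundary has gcd(39,6) + gcd(31,33) + gcd(15,25) + gcd(56,12) + gcd(24,21) + gcd(12,34) + gcd(17,27) = 3+1+5+4+3+2+1 = 19.
Pick's theorem gives I = A − B/2 + 1 = 5377/2 − 19/2 + 1 = 2680, so the closed region contains I + B = 2680 + 19 = 2699 lattice points.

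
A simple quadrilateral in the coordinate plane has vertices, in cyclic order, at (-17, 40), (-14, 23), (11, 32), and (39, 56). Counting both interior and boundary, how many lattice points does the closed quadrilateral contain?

682

Using the shoelace formula, 2A = |((-17)·23 − (-14)·40) + ((-14)·32 − 11·23) + (11·56 − 39·32) + (39·40 − (-17)·56)| = 1348, so the area is 674.
Along each edge there are gcd(|Δx|,|Δy|)+1 lattice points, so counting each shared vertex once the boundary has gcd(3,17) + gcd(25,9) + gcd(28,24) + gcd(56,16) = 1+1+4+8 = 14.
Pick's theorem gives I = A − B/2 + 1 = 674 − 14/2 + 1 = 668, so the closed region contains I + B = 668 + 14 = 682 lattice points.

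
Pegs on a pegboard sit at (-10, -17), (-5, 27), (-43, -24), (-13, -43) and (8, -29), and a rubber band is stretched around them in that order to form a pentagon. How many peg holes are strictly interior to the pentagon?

1372

The shoelace formula gives twice the area as |[(-10)·27 − (-5)·(-17)] + [(-5)·(-24) − (-43)·27] + [(-43)·(-43) − (-13)·(-24)] + [(-13)·(-29) − 8·(-43)] + [8·(-17) − (-10)·(-29)]| = 2758, so the area is 1379.
Summing gcd(|Δx|,|Δy|) over the edges gives the boundary count: gcd(5,44) + gcd(38,51) + gcd(30,19) + gcd(21,14) + gcd(18,12) = 1+1+1+7+6 = 16.
By Pick's theorem A = I + B/2 − 1, so I = 1379 − 16/2 + 1 = 1372.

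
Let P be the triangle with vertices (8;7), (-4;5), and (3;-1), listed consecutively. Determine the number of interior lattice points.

42

By the shoelace formula, twice the signed area is |[8·5 − (-4)·7] + [(-4)·(-1) − 3·5] + [3·7 − 8·(-1)]| = 86, so the area is 43.
The number of boundary lattice points is Σ gcd(|Δx|,|Δy|) = gcd(12,2) + gcd(7,6) + gcd(5,8) = 2+1+1 = 4.
By Pick's theorem A = I + B/2 − 1, so I = 43 − 4/2 + 1 = 42.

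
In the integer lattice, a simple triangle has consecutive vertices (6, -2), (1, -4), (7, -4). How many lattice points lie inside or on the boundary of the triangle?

11

The shoelace formula gives twice the area as |(6·(-4) − 1·(-2)) + (1·(-4) − 7·(-4)) + (7·(-2) − 6·(-4))| = 12, so the area is 6.
The number of boundary lattice points is Σ gcd(|Δx|,|Δy|) = gcd(5,2) + gcd(6,0) + gcd(1,2) = 1+6+1 = 8.
Pick's theorem gives I = A − B/2 + 1 = 6 − 8/2 + 1 = 3, so the closed region contains I + B = 3 + 8 = 11 lattice points.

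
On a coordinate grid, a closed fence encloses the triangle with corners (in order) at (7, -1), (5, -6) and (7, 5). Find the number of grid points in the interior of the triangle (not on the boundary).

By the shoelace formula, twice the signed area is |(7·(-6) − 5·(-1)) + (5·5 − 7·(-6)) + (7·(-1) − 7·5)| = 12, so the area is 6.
Along each edge there are gcd(|Δx|,|Δy|)+1 lattice points, so counting each shared vertex once the boundary has gcd(2,5) + gcd(2,11) + gcd(0,6) = 1+1+6 = 8.
By Pick's theorem A = I + B/2 − 1, so I = 6 − 8/2 + 1 = 3.

3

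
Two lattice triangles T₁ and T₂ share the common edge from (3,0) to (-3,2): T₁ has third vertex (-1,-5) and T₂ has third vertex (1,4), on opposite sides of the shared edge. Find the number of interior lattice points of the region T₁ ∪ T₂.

The union is the simple quadrilateral with vertices (3,0), (-1,-5), (-3,2), (1,4) in order.
The shoelace formula gives twice the area as |(3·(-5) − (-1)·0) + ((-1)·2 − (-3)·(-5)) + ((-3)·4 − 1·2) + (1·0 − 3·4)| = 58, so the area is 29.
The number of boundary lattice points is Σ gcd(|Δx|,|Δy|) = gcd(4,5) + gcd(2,7) + gcd(4,2) + gcd(2,4) = 1+1+2+2 = 6.
By Pick's theorem I = A − B/2 + 1 = 29 − 6/2 + 1 = 27.

27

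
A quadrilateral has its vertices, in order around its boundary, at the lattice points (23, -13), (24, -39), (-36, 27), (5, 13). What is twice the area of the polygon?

2308

Using the shoelace formula, 2A = |(23·(-39) − 24·(-13)) + (24·27 − (-36)·(-39)) + ((-36)·13 − 5·27) + (5·(-13) − 23·13)| = 2308, so the area is 1154.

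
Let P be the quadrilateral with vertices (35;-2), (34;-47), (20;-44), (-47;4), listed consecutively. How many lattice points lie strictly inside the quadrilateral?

The shoelace formula gives twice the area as |[35·(-47) − 34·(-2)] + [34·(-44) − 20·(-47)] + [20·4 − (-47)·(-44)] + [(-47)·(-2) − 35·4]| = 4167, so the area is 2083.5.
Summing gcd(|Δx|,|Δy|) over the edges gives the boundary count: gcd(1,45) + gcd(14,3) + gcd(67,48) + gcd(82,6) = 1+1+1+2 = 5.
Pick's theorem gives I = A − B/2 + 1 = 2083.5 − 5/2 + 1 = 2082.

2082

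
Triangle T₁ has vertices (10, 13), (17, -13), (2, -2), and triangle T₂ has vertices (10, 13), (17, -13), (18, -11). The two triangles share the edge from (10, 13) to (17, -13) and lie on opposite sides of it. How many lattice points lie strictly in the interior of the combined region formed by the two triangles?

The union is the simple quadrilateral with vertices (10, 13), (2, -2), (17, -13), (18, -11) in order.
The shoelace formula gives twice the area as |(10·(-2) − 2·13) + (2·(-13) − 17·(-2)) + (17·(-11) − 18·(-13)) + (18·13 − 10·(-11))| = 353, so the area is 353/2.
The number of boundary lattice points is Σ gcd(|Δx|,|Δy|) = gcd(8,15) + gcd(15,11) + gcd(1,2) + gcd(8,24) = 1+1+1+8 = 11.
By Pick's theorem I = A − B/2 + 1 = 353/2 − 11/2 + 1 = 172.

172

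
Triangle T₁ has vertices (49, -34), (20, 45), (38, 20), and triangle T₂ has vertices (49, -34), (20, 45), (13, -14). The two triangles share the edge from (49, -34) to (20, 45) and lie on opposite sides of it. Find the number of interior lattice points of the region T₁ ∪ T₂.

The union is the simple quadrilateral with vertices (49, -34), (38, 20), (20, 45), (13, -14) in order.
Using the shoelace formula, 2A = |(49·20 − 38·(-34)) + (38·45 − 20·20) + (20·(-14) − 13·45) + (13·(-34) − 49·(-14))| = 2961, so the area is 2961/2.
Along each edge there are gcd(|Δx|,|Δy|)+1 lattice points, so counting each shared vertex once the boundary has gcd(11,54) + gcd(18,25) + gcd(7,59) + gcd(36,20) = 1+1+1+4 = 7.
By Pick's theorem I = A − B/2 + 1 = 2961/2 − 7/2 + 1 = 1478.

1478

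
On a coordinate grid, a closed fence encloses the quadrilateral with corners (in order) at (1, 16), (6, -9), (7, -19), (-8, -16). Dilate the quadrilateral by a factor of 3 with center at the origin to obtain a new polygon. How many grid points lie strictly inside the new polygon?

Using the shoelace formula, 2A = |(1·(-9) − 6·16) + (6·(-19) − 7·(-9)) + (7·(-16) − (-8)·(-19)) + ((-8)·16 − 1·(-16))| = 532, so the area is 266.
Along each edge there are gcd(|Δx|,|Δy|)+1 lattice points, so counting each shared vertex once the boundary has gcd(5,25) + gcd(1,10) + gcd(15,3) + gcd(9,32) = 5+1+3+1 = 10.
Scaling by 3 multiplies the area by 3² = 9 (so the new area is 2394) and multiplies the boundary lattice-point count by 3, giving 30.
By Pick's theorem, the interior count of the dilated polygon is 2394 − 30/2 + 1 = 2380.

2380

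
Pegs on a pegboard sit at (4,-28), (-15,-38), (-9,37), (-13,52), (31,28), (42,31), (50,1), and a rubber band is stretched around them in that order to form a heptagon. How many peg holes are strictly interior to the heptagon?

3274

Using the shoelace formula, 2A = |(4·(-38) − (-15)·(-28)) + ((-15)·37 − (-9)·(-38)) + ((-9)·52 − (-13)·37) + ((-13)·28 − 31·52) + (31·31 − 42·28) + (42·1 − 50·31) + (50·(-28) − 4·1)| = 6559, so the area is 6559/2.
The number of boundary lattice points is Σ gcd(|Δx|,|Δy|) = gcd(19,10) + gcd(6,75) + gcd(4,15) + gcd(44,24) + gcd(11,3) + gcd(8,30) + gcd(46,29) = 1+3+1+4+1+2+1 = 13.
By Pick's theorem A = I + B/2 − 1, so I = 6559/2 − 13/2 + 1 = 3274.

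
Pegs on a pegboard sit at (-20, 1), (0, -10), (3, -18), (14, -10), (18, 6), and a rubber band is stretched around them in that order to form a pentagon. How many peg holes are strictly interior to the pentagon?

424

By the shoelace formula, twice the signed area is |[(-20)·(-10) − 0·1] + [0·(-18) − 3·(-10)] + [3·(-10) − 14·(-18)] + [14·6 − 18·(-10)] + [18·1 − (-20)·6]| = 854, so the area is 427.
Summing gcd(|Δx|,|Δy|) over the edges gives the boundary count: gcd(20,11) + gcd(3,8) + gcd(11,8) + gcd(4,16) + gcd(38,5) = 1+1+1+4+1 = 8.
Pick's theorem gives I = A − B/2 + 1 = 427 − 8/2 + 1 = 424.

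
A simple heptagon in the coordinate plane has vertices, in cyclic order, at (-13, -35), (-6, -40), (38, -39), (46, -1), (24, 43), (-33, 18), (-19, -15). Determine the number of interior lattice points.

4476

Using the shoelace formula, 2A = |[(-13)·(-40) − (-6)·(-35)] + [(-6)·(-39) − 38·(-40)] + [38·(-1) − 46·(-39)] + [46·43 − 24·(-1)] + [24·18 − (-33)·43] + [(-33)·(-15) − (-19)·18] + [(-19)·(-35) − (-13)·(-15)]| = 8980, so the area is 4490.
Summing gcd(|Δx|,|Δy|) over the edges gives the boundary count: gcd(7,5) + gcd(44,1) + gcd(8,38) + gcd(22,44) + gcd(57,25) + gcd(14,33) + gcd(6,20) = 1+1+2+22+1+1+2 = 30.
By Pick's theorem A = I + B/2 − 1, so I = 4490 − 30/2 + 1 = 4476.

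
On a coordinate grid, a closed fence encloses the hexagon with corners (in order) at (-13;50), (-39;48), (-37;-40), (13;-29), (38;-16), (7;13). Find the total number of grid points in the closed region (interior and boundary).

By the shoelace formula, twice the signed area is |((-13)·48 − (-39)·50) + ((-39)·(-40) − (-37)·48) + ((-37)·(-29) − 13·(-40)) + (13·(-16) − 38·(-29)) + (38·13 − 7·(-16)) + (7·50 − (-13)·13)| = 8274, so the area is 4137.
Along each edge there are gcd(|Δx|,|Δy|)+1 lattice points, so counting each shared vertex once the boundary has gcd(26,2) + gcd(2,88) + gcd(50,11) + gcd(25,13) + gcd(31,29) + gcd(20,37) = 2+2+1+1+1+1 = 8.
Pick's theorem gives I = A − B/2 + 1 = 4137 − 8/2 + 1 = 4134, so the closed region contains I + B = 4134 + 8 = 4142 lattice points.

4142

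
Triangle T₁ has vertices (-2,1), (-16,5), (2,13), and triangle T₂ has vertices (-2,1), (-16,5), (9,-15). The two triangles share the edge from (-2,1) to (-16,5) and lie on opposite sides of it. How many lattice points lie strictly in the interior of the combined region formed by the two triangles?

The union is the simple quadrilateral with vertices (-2,1), (2,13), (-16,5), (9,-15) in order.
The shoelace formula gives twice the area as |[(-2)·13 − 2·1] + [2·5 − (-16)·13] + [(-16)·(-15) − 9·5] + [9·1 − (-2)·(-15)]| = 364, so the area is 182.
Summing gcd(|Δx|,|Δy|) over the edges gives the boundary count: gcd(4,12) + gcd(18,8) + gcd(25,20) + gcd(11,16) = 4+2+5+1 = 12.
By Pick's theorem I = A − B/2 + 1 = 182 − 12/2 + 1 = 177.

177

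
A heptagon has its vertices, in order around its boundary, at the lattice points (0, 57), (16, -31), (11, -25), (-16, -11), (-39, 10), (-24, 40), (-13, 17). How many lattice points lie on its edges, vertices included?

The number of boundary lattice points is Σ gcd(|Δx|,|Δy|) = gcd(16,88) + gcd(5,6) + gcd(27,14) + gcd(23,21) + gcd(15,30) + gcd(11,23) + gcd(13,40) = 8+1+1+1+15+1+1 = 28.

28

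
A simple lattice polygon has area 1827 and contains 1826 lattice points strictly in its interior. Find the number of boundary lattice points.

4

Pick's theorem gives A = I + B/2 − 1, so B = 2(A − I + 1) = 2(1827 − 1826 + 1) = 4.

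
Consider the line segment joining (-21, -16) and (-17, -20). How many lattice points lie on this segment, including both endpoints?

The number of lattice points on a segment between lattice points is gcd(|Δx|,|Δy|) + 1 = gcd(4,4) + 1 = 4 + 1 = 5.

5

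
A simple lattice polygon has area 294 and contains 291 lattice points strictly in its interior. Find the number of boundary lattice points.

Pick's theorem gives A = I + B/2 − 1, so B = 2(A − I + 1) = 2(294 − 291 + 1) = 8.

8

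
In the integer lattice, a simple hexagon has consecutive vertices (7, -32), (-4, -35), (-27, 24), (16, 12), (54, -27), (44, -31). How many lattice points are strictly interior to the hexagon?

Using the shoelace formula, 2A = |(7·(-35) − (-4)·(-32)) + ((-4)·24 − (-27)·(-35)) + ((-27)·12 − 16·24) + (16·(-27) − 54·12) + (54·(-31) − 44·(-27)) + (44·(-32) − 7·(-31))| = 4879, so the area is 2439.5.
Summing gcd(|Δx|,|Δy|) over the edges gives the boundary count: gcd(11,3) + gcd(23,59) + gcd(43,12) + gcd(38,39) + gcd(10,4) + gcd(37,1) = 1+1+1+1+2+1 = 7.
By Pick's theorem A = I + B/2 − 1, so I = 2439.5 − 7/2 + 1 = 2437.

2437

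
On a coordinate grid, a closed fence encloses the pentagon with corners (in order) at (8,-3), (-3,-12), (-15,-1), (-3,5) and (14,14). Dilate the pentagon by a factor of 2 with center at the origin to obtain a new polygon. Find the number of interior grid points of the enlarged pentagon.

The shoelace formula gives twice the area as |(8·(-12) − (-3)·(-3)) + ((-3)·(-1) − (-15)·(-12)) + ((-15)·5 − (-3)·(-1)) + ((-3)·14 − 14·5) + (14·(-3) − 8·14)| = 626, so the area is 313.
The number of boundary lattice points is Σ gcd(|Δx|,|Δy|) = gcd(11,9) + gcd(12,11) + gcd(12,6) + gcd(17,9) + gcd(6,17) = 1+1+6+1+1 = 10.
Scaling by 2 multiplies the area by 2² = 4 (so the new area is 1252) and multiplies the boundary lattice-point count by 2, giving 20.
By Pick's theorem, the interior count of the dilated polygon is 1252 − 20/2 + 1 = 1243.

1243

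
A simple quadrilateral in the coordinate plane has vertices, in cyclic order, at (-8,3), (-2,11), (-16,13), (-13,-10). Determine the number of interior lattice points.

By the shoelace formula, twice the signed area is |[(-8)·11 − (-2)·3] + [(-2)·13 − (-16)·11] + [(-16)·(-10) − (-13)·13] + [(-13)·3 − (-8)·(-10)]| = 278, so the area is 139.
The number of boundary lattice points is Σ gcd(|Δx|,|Δy|) = gcd(6,8) + gcd(14,2) + gcd(3,23) + gcd(5,13) = 2+2+1+1 = 6.
Pick's theorem gives I = A − B/2 + 1 = 139 − 6/2 + 1 = 137.

137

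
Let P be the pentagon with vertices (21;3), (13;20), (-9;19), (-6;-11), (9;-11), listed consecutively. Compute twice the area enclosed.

Using the shoelace formula, 2A = |[21·20 − 13·3] + [13·19 − (-9)·20] + [(-9)·(-11) − (-6)·19] + [(-6)·(-11) − 9·(-11)] + [9·3 − 21·(-11)]| = 1444, so the area is 722.

1444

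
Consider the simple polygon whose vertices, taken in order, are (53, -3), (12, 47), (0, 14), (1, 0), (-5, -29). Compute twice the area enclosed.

Using the shoelace formula, 2A = |(53·47 − 12·(-3)) + (12·14 − 0·47) + (0·0 − 1·14) + (1·(-29) − (-5)·0) + ((-5)·(-3) − 53·(-29))| = 4204, so the area is 2102.

4204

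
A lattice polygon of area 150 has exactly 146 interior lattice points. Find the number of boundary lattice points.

Pick's theorem gives A = I + B/2 − 1, so B = 2(A − I + 1) = 2(150 − 146 + 1) = 10.

10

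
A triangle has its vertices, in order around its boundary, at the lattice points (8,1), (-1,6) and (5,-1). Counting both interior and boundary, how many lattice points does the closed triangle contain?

19

By the shoelace formula, twice the signed area is |(8·6 − (-1)·1) + ((-1)·(-1) − 5·6) + (5·1 − 8·(-1))| = 33, so the area is 16.5.
Summing gcd(|Δx|,|Δy|) over the edges gives the boundary count: gcd(9,5) + gcd(6,7) + gcd(3,2) = 1+1+1 = 3.
Pick's theorem gives I = A − B/2 + 1 = 16.5 − 3/2 + 1 = 16, so the closed region contains I + B = 16 + 3 = 19 lattice points.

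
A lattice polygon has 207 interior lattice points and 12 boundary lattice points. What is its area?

By Pick's theorem, A = I + B/2 − 1 = 207 + 12/2 − 1 = 212.

212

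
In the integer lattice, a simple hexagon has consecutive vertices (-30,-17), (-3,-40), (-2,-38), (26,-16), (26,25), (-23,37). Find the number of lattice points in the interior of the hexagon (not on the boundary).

Using the shoelace formula, 2A = |[(-30)·(-40) − (-3)·(-17)] + [(-3)·(-38) − (-2)·(-40)] + [(-2)·(-16) − 26·(-38)] + [26·25 − 26·(-16)] + [26·37 − (-23)·25] + [(-23)·(-17) − (-30)·37]| = 6307, so the area is 6307/2.
The number of boundary lattice points is Σ gcd(|Δx|,|Δy|) = gcd(27,23) + gcd(1,2) + gcd(28,22) + gcd(0,41) + gcd(49,12) + gcd(7,54) = 1+1+2+41+1+1 = 47.
Pick's theorem gives I = A − B/2 + 1 = 6307/2 − 47/2 + 1 = 3131.

3131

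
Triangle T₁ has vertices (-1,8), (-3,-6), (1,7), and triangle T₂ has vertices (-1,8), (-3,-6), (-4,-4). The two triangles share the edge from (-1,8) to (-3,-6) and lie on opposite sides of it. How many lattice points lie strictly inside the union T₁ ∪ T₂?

22

The union is the simple quadrilateral with vertices (-1,8), (1,7), (-3,-6), (-4,-4) in order.
By the shoelace formula, twice the signed area is |[(-1)·7 − 1·8] + [1·(-6) − (-3)·7] + [(-3)·(-4) − (-4)·(-6)] + [(-4)·8 − (-1)·(-4)]| = 48, so the area is 24.
Summing gcd(|Δx|,|Δy|) over the edges gives the boundary count: gcd(2,1) + gcd(4,13) + gcd(1,2) + gcd(3,12) = 1+1+1+3 = 6.
By Pick's theorem I = A − B/2 + 1 = 24 − 6/2 + 1 = 22.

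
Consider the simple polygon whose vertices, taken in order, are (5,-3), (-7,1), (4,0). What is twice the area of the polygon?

The shoelace formula gives twice the area as |[5·1 − (-7)·(-3)] + [(-7)·0 − 4·1] + [4·(-3) − 5·0]| = 32, so the area is 16.

32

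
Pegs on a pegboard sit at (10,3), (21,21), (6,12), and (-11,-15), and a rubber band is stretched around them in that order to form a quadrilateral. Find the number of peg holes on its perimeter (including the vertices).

8

The number of boundary lattice points is Σ gcd(|Δx|,|Δy|) = gcd(11,18) + gcd(15,9) + gcd(17,27) + gcd(21,18) = 1+3+1+3 = 8.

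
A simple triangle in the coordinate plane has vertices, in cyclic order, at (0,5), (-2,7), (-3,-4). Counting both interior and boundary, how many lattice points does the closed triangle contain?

16

By the shoelace formula, twice the signed area is |(0·7 − (-2)·5) + ((-2)·(-4) − (-3)·7) + ((-3)·5 − 0·(-4))| = 24, so the area is 12.
The number of boundary lattice points is Σ gcd(|Δx|,|Δy|) = gcd(2,2) + gcd(1,11) + gcd(3,9) = 2+1+3 = 6.
Pick's theorem gives I = A − B/2 + 1 = 12 − 6/2 + 1 = 10, so the closed region contains I + B = 10 + 6 = 16 lattice points.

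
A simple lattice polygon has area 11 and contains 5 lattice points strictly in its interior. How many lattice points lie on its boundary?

Pick's theorem gives A = I + B/2 − 1, so B = 2(A − I + 1) = 2(11 − 5 + 1) = 14.

14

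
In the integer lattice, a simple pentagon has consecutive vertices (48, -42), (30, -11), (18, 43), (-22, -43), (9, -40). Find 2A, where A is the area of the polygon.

Using the shoelace formula, 2A = |[48·(-11) − 30·(-42)] + [30·43 − 18·(-11)] + [18·(-43) − (-22)·43] + [(-22)·(-40) − 9·(-43)] + [9·(-42) − 48·(-40)]| = 5201, so the area is 5201/2.

5201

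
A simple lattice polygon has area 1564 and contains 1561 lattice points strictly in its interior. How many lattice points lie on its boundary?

8

Pick's theorem gives A = I + B/2 − 1, so B = 2(A − I + 1) = 2(1564 − 1561 + 1) = 8.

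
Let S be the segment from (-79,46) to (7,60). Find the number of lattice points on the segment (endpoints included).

The number of lattice points on a segment between lattice points is gcd(|Δx|,|Δy|) + 1 = gcd(86,14) + 1 = 2 + 1 = 3.

3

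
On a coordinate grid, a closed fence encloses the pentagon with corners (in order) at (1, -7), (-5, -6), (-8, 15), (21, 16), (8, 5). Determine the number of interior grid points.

343

Using the shoelace formula, 2A = |(1·(-6) − (-5)·(-7)) + ((-5)·15 − (-8)·(-6)) + ((-8)·16 − 21·15) + (21·5 − 8·16) + (8·(-7) − 1·5)| = 691, so the area is 345.5.
Summing gcd(|Δx|,|Δy|) over the edges gives the boundary count: gcd(6,1) + gcd(3,21) + gcd(29,1) + gcd(13,11) + gcd(7,12) = 1+3+1+1+1 = 7.
Pick's theorem gives I = A − B/2 + 1 = 345.5 − 7/2 + 1 = 343.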